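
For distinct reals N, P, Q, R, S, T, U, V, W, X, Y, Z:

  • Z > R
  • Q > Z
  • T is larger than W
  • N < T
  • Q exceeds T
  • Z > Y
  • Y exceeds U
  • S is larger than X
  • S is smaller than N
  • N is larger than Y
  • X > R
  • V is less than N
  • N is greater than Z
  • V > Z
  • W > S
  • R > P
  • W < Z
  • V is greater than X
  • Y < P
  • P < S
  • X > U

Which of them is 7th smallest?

W

The consecutive relations fix a unique order: U < Y < P < R < X < S < W < Z < V < N < T < Q.
Counting 7 from the smallest end gives W.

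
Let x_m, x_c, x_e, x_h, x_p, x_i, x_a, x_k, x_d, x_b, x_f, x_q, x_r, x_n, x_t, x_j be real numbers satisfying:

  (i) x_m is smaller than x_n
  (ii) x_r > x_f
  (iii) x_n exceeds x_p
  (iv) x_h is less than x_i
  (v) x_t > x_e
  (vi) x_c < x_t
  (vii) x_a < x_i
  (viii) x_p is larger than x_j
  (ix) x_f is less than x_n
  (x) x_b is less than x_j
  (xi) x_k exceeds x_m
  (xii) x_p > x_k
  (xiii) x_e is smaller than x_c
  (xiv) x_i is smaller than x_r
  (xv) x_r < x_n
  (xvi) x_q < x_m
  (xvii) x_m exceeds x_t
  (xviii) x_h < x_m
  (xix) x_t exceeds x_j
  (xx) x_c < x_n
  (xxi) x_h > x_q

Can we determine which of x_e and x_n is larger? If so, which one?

x_n

Chaining the given relations: x_e < x_c < x_t < x_m < x_k < x_p < x_n.
So x_n is larger.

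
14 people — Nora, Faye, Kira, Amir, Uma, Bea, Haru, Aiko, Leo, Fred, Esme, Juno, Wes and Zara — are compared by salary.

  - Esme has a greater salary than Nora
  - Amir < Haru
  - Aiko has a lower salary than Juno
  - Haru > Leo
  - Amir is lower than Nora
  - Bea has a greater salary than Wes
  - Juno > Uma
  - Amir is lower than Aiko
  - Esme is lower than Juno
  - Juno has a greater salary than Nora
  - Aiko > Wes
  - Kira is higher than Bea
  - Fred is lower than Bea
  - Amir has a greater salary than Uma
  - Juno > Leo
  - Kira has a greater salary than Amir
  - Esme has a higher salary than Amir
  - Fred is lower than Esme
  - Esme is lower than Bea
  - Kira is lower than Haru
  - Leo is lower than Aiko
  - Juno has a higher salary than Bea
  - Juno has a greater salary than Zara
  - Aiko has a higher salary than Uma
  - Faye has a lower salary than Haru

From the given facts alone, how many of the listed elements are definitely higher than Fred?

Directly above Fred: Esme, Bea.
One step further: Juno, Kira (4 so far).
One step further: Haru (5 so far).
Nothing else is reachable above Fred; 5 in all.

5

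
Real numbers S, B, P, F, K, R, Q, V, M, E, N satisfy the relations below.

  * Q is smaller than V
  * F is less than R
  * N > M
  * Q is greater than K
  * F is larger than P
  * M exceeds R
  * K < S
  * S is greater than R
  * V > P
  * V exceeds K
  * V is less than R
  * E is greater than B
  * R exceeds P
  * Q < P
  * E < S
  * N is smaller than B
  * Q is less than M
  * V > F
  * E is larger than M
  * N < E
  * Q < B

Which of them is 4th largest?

Chaining the given pairs: K < Q < P < F < V < R < M < N < B < E < S.
Counting 4 from the largest end gives N.

N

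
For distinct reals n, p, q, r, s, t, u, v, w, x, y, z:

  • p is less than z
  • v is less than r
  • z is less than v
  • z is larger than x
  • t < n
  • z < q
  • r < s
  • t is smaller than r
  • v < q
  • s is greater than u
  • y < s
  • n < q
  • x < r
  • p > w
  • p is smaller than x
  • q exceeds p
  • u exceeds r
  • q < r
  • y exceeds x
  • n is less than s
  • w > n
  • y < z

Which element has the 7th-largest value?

y

Piecing the relations together gives one ordering: t < n < w < p < x < y < z < v < q < r < u < s.
The 7th largest is y.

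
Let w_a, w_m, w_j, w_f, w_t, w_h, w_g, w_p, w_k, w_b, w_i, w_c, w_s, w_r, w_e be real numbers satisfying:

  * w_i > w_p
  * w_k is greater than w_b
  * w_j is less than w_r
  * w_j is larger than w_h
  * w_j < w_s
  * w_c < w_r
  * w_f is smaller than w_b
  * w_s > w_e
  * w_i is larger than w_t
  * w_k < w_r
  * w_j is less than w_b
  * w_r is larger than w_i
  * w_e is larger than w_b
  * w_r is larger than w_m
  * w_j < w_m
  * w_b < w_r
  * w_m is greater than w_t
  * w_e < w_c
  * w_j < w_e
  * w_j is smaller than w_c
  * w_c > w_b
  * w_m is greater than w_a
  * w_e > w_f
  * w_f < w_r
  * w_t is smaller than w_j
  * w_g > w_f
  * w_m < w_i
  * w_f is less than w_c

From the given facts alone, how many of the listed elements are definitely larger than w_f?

7

The elements the relations force above w_f are w_g, w_b, w_e, w_c, w_k, w_s, w_r — no chain reaches any other.
That is 7.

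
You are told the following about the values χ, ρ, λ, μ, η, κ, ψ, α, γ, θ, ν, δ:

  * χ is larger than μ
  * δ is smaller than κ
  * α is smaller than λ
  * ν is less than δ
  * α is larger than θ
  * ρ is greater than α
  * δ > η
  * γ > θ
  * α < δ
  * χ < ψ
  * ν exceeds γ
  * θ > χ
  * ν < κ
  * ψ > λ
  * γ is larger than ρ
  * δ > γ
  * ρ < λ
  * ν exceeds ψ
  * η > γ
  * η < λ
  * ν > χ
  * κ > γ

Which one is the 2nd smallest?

χ

Chaining the given pairs: μ < χ < θ < α < ρ < γ < η < λ < ψ < ν < δ < κ.
Counting 2 from the smallest end gives χ.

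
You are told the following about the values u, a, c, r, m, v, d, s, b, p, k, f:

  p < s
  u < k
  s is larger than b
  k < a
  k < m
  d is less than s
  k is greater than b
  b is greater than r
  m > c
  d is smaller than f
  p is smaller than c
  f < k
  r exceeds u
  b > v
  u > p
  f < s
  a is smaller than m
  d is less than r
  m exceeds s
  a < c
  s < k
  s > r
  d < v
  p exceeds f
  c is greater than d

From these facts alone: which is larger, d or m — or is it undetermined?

The relevant relations are d < f; f < p; p < u; u < r; r < b; b < s; s < k; k < a; a < c; c < m.
Together: d < f < p < u < r < b < s < k < a < c < m.
So m is larger.

m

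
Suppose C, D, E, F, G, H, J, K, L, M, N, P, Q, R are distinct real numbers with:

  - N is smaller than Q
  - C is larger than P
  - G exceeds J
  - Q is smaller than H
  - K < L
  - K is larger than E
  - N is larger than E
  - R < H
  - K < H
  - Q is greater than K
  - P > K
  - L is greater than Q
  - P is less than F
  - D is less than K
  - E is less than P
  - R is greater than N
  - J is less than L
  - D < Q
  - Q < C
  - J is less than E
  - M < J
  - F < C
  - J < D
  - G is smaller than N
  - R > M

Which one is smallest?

M

Chaining upward from M: directly above it, J, R; then E, G, D, L, H; then N, K, Q, P; then F, C.
That covers every other element, and nothing is given below M, so M is the smallest.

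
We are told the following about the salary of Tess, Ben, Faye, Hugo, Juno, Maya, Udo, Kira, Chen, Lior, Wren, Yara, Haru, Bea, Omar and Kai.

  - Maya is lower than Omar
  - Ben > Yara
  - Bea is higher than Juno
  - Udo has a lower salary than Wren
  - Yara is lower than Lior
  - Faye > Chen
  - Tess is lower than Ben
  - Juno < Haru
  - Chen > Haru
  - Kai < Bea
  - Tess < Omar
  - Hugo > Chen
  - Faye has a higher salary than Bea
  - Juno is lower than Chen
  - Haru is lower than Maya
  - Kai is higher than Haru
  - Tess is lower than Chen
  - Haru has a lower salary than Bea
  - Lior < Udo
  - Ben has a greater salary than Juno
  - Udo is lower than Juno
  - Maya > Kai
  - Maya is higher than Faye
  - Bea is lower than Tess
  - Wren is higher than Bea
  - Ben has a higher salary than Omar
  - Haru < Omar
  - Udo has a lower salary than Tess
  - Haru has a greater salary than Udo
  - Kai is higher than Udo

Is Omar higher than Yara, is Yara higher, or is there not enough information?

Yara < Lior and Lior < Udo give Yara < Udo.
With Udo < Haru: Yara < Lior < Udo < Haru.
With Haru < Kai: Yara < Lior < Udo < Haru < Kai.
Then Kai < Bea extends the chain to Bea.
Then Bea < Tess extends the chain to Tess.
With Tess < Chen: Yara < Lior < Udo < Haru < Kai < Bea < Tess < Chen.
Then Chen < Faye extends the chain to Faye.
Then Faye < Maya extends the chain to Maya.
With Maya < Omar: Yara < Lior < Udo < Haru < Kai < Bea < Tess < Chen < Faye < Maya < Omar.
So Omar is higher.

Omar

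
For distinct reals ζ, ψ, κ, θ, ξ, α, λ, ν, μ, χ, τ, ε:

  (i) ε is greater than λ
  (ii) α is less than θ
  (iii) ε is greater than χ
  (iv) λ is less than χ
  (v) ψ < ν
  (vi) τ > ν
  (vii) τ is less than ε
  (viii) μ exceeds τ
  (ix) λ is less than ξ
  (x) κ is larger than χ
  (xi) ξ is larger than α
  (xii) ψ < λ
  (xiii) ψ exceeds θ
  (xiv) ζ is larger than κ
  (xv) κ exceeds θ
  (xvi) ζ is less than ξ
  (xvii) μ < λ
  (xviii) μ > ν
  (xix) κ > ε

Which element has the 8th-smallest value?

χ

The consecutive relations fix a unique order: α < θ < ψ < ν < τ < μ < λ < χ < ε < κ < ζ < ξ.
Counting 8 from the smallest end gives χ.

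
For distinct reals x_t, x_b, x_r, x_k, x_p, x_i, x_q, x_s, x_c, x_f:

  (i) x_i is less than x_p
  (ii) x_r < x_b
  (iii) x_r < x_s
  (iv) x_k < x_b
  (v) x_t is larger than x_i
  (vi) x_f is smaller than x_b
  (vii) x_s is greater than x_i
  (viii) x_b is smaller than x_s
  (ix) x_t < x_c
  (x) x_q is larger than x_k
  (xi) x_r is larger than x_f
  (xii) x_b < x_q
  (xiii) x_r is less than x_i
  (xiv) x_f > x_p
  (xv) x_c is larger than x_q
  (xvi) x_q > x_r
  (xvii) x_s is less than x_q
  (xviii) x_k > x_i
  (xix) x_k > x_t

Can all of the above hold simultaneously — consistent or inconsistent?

inconsistent

We have x_i < x_p stated directly, yet also x_p < x_f < x_r < x_i by chaining the others — so x_p < x_i. Contradiction.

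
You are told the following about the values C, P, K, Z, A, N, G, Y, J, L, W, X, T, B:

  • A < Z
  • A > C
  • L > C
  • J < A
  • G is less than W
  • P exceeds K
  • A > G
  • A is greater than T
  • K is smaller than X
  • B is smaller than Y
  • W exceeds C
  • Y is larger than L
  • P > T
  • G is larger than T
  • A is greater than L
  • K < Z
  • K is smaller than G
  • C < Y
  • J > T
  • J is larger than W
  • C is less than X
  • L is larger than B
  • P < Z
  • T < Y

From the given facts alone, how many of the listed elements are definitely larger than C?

From C the given relations immediately reach L, W, Y, X, A.
From those, J, Z — 7 in total.
No other element is forced above C by the given relations, so the count is 7.

7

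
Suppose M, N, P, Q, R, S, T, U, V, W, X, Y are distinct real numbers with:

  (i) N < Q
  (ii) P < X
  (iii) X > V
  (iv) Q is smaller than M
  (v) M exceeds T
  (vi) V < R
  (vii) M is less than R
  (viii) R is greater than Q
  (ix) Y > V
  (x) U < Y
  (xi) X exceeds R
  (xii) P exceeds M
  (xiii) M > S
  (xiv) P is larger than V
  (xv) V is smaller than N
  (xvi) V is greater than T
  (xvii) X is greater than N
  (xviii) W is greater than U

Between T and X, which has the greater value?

X

T < V < N < Q < M < R < X, by transitivity through V, N, Q, M, R.
So T < X; X is the larger of the two.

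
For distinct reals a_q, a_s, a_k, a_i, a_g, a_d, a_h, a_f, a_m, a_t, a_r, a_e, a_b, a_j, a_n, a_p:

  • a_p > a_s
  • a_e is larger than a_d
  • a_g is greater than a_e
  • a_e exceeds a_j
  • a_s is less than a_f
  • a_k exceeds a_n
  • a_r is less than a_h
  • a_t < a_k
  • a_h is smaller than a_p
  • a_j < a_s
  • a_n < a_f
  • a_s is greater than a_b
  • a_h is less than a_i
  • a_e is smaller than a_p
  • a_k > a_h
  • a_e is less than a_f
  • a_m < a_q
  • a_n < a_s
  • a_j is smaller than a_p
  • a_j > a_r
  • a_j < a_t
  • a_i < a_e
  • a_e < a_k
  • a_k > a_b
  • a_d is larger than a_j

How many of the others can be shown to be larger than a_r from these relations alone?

From a_r the given relations immediately reach a_j, a_h.
From those, a_d, a_t, a_i, a_e, a_s, a_k, a_p — 9 in total.
From those, a_f, a_g — 11 in total.
No other element is forced above a_r by the given relations, so the count is 11.

11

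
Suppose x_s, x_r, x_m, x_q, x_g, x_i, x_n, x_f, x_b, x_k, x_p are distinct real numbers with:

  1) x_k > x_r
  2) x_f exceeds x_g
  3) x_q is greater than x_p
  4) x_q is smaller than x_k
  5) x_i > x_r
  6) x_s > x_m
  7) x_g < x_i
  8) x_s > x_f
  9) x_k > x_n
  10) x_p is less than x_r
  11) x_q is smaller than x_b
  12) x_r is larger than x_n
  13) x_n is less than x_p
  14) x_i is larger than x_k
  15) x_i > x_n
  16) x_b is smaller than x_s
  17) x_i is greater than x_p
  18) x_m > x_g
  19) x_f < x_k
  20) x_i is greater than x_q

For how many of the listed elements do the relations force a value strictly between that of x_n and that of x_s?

3

Chaining upward from x_n reaches: x_p, x_r, x_q, x_b, x_k, x_i.
Chaining downward from x_s reaches: x_g, x_p, x_f, x_q, x_b, x_m.
Strictly between x_n and x_s are those in both lists: x_p, x_q, x_b — 3 elements.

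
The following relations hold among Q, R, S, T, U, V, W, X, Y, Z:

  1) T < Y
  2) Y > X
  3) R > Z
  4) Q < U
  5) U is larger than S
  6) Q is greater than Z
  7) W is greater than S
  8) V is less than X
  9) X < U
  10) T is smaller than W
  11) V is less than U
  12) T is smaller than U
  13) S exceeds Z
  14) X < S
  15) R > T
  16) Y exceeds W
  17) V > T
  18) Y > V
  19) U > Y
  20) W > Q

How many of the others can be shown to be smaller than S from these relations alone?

From S the given relations immediately reach Z, X.
From those, V — 3 in total.
From those, T — 4 in total.
No other element is forced below S by the given relations, so the count is 4.

4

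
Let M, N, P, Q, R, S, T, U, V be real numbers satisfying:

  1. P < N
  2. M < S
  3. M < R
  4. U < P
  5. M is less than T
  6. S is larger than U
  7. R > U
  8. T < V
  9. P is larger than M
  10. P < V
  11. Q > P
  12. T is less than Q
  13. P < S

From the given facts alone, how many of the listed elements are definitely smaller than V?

4

Directly below V: P, T.
One step further: U, M (4 so far).
Nothing else is reachable below V; 4 in all.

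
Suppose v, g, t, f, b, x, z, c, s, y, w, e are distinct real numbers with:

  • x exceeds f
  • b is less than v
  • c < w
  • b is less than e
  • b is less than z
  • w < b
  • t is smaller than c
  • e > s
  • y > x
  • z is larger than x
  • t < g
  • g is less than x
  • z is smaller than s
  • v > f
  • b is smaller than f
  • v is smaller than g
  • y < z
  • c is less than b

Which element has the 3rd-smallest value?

Chaining the given pairs: t < c < w < b < f < v < g < x < y < z < s < e.
The 3rd smallest is w.

w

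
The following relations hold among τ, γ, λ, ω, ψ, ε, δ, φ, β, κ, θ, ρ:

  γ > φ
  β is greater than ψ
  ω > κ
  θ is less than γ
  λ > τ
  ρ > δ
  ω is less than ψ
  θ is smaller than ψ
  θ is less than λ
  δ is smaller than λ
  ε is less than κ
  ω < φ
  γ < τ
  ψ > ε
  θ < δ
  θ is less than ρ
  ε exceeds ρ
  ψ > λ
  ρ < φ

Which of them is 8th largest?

κ

Piecing the relations together gives one ordering: θ < δ < ρ < ε < κ < ω < φ < γ < τ < λ < ψ < β.
The 8th largest is κ.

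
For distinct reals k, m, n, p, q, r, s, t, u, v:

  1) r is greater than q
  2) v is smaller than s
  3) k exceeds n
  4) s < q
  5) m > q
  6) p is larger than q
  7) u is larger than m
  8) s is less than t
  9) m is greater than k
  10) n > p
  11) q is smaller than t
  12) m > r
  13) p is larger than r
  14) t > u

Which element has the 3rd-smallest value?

The consecutive relations fix a unique order: v < s < q < r < p < n < k < m < u < t.
The 3rd smallest is q.

q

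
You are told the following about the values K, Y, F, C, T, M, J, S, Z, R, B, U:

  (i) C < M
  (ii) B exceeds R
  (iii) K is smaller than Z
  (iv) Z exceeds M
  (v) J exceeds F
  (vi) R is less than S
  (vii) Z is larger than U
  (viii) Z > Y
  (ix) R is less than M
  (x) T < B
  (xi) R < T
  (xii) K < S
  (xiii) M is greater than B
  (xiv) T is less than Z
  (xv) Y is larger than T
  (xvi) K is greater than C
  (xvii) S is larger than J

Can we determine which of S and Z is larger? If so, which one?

Following every chain through Z: below Z we get R, C, U, K, T, B, Y, M.
S is not reached, and no chain runs the other way from S to Z.
So the given relations leave the order of Z and S undetermined.

undetermined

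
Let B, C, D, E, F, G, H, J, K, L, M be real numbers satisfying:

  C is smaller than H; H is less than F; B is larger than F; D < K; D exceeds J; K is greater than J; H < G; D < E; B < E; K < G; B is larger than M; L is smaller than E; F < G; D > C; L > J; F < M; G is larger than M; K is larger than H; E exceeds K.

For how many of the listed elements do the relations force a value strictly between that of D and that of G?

Chaining upward from D reaches: K, E.
Chaining downward from G reaches: C, H, F, J, M, K.
Strictly between D and G are those in both lists: K — 1 element.

1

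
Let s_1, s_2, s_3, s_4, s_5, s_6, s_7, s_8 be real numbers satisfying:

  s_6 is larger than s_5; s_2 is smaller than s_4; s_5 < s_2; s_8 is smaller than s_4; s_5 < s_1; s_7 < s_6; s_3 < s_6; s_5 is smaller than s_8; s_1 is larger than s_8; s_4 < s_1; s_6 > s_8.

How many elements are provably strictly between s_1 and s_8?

The relations place s_8 below s_1. An element lies strictly between them when it is forced above s_8 and also forced below s_1.
Above s_8: {s_4, s_6}. Below s_1: {s_5, s_2, s_4}.
Intersection: {s_4} — 1.

1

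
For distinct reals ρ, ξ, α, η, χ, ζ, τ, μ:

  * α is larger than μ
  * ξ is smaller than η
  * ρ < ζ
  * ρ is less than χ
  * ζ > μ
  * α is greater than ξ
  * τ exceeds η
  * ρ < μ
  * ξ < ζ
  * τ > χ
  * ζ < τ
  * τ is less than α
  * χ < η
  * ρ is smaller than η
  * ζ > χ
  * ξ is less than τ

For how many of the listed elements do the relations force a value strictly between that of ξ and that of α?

3

The relations place ξ below α. An element lies strictly between them when it is forced above ξ and also forced below α.
Above ξ: {η, ζ, τ}. Below α: {ρ, μ, χ, η, ζ, τ}.
Intersection: {η, ζ, τ} — 3.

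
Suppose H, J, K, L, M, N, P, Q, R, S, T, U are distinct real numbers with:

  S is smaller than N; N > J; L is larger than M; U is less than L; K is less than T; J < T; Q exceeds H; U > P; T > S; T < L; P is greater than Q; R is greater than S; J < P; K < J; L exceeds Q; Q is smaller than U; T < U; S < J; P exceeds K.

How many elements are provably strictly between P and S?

1

The relations place S below P. An element lies strictly between them when it is forced above S and also forced below P.
Above S: {R, J, T, U, L, N}. Below P: {K, H, J, Q}.
Intersection: {J} — 1.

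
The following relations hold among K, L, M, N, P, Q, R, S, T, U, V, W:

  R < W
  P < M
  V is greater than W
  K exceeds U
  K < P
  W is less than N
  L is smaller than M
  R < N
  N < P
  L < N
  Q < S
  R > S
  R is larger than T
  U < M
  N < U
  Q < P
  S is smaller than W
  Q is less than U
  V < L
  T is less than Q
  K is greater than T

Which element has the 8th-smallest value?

Chaining the given pairs: T < Q < S < R < W < V < L < N < U < K < P < M.
Counting 8 from the smallest end gives N.

N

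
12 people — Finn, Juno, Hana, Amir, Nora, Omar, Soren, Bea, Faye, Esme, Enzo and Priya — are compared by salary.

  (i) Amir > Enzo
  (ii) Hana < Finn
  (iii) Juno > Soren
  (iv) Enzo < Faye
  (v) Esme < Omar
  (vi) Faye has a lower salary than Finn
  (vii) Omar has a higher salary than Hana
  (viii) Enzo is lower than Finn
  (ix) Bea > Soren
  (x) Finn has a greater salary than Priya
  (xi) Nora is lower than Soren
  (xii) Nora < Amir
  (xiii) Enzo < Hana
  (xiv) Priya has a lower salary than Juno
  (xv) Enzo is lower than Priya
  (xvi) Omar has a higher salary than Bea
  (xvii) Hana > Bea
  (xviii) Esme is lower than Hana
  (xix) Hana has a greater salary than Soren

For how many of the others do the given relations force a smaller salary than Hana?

From Hana the given relations immediately reach Enzo, Esme, Soren, Bea.
From those, Nora — 5 in total.
Nothing else is reachable below Hana; 5 in all.

5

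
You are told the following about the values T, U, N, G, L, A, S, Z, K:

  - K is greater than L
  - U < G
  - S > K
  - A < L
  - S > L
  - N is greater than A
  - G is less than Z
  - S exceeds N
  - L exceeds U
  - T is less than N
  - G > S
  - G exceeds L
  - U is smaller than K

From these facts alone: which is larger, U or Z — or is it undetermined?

Z

Following the relations from U: U < L < K < S < G < Z.
So Z is larger.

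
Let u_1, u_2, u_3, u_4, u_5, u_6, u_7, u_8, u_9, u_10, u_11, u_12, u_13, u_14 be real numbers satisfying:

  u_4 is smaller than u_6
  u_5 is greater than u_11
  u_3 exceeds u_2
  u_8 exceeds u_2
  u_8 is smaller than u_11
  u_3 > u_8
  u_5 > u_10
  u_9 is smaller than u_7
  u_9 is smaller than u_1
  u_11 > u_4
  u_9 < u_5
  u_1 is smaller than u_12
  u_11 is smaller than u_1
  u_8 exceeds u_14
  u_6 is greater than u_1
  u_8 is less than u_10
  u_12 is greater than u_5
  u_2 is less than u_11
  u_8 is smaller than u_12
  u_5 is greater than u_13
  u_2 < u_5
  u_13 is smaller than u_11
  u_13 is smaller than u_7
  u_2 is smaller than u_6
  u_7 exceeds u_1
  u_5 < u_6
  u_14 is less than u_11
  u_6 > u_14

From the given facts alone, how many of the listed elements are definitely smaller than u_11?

5

The elements the relations force below u_11 are u_14, u_2, u_8, u_13, u_4 — no chain reaches any other.
That is 5.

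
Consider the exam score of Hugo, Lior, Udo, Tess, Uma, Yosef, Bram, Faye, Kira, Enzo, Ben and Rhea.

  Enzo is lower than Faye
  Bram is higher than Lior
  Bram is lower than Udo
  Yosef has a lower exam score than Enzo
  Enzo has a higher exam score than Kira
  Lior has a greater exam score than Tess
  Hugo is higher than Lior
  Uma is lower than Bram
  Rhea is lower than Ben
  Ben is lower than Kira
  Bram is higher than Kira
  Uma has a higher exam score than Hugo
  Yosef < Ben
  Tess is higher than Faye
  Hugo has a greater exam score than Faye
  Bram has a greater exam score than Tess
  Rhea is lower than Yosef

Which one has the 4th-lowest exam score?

Kira

Piecing the relations together gives one ordering: Rhea < Yosef < Ben < Kira < Enzo < Faye < Tess < Lior < Hugo < Uma < Bram < Udo.
Counting 4 from the smallest end gives Kira.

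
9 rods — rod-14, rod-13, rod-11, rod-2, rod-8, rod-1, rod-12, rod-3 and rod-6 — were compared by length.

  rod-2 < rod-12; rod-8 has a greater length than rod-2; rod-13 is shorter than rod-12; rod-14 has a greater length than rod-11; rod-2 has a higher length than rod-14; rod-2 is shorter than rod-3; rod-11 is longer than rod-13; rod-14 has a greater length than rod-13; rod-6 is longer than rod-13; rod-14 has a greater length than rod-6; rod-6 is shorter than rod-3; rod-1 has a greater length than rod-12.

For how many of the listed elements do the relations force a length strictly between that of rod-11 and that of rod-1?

Chaining upward from rod-11 reaches: rod-14, rod-2, rod-3, rod-12, rod-8.
Chaining downward from rod-1 reaches: rod-13, rod-6, rod-14, rod-2, rod-12.
Strictly between rod-11 and rod-1 are those in both lists: rod-14, rod-2, rod-12 — 3 elements.

3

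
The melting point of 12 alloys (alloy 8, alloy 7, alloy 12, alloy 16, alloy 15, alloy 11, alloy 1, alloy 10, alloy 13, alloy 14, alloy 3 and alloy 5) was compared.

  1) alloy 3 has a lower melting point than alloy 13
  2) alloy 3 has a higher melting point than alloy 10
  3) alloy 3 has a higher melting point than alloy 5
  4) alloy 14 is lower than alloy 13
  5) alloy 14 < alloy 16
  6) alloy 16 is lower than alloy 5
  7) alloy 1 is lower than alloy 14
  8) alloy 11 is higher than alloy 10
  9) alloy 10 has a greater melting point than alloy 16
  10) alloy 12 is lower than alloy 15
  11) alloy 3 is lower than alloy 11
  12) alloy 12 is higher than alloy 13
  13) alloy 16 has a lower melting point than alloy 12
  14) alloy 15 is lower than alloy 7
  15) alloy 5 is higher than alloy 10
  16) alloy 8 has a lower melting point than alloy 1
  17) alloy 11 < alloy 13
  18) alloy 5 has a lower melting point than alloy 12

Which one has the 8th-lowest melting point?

alloy 11

Chaining the given pairs: alloy 8 < alloy 1 < alloy 14 < alloy 16 < alloy 10 < alloy 5 < alloy 3 < alloy 11 < alloy 13 < alloy 12 < alloy 15 < alloy 7.
Counting 8 from the smallest end gives alloy 11.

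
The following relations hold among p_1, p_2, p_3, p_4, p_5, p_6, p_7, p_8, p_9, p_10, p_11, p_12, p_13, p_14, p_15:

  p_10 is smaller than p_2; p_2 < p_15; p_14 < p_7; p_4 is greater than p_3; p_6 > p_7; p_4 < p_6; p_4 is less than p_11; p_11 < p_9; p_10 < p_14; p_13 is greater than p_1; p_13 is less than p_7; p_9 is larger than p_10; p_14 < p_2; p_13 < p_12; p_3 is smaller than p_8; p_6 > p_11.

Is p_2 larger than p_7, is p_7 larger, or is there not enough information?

Following every chain through p_7: above p_7 we get p_6; below p_7 we get p_1, p_10, p_14, p_13.
p_2 is not reached, and no chain runs the other way from p_2 to p_7.
So the given relations leave the order of p_7 and p_2 undetermined.

undetermined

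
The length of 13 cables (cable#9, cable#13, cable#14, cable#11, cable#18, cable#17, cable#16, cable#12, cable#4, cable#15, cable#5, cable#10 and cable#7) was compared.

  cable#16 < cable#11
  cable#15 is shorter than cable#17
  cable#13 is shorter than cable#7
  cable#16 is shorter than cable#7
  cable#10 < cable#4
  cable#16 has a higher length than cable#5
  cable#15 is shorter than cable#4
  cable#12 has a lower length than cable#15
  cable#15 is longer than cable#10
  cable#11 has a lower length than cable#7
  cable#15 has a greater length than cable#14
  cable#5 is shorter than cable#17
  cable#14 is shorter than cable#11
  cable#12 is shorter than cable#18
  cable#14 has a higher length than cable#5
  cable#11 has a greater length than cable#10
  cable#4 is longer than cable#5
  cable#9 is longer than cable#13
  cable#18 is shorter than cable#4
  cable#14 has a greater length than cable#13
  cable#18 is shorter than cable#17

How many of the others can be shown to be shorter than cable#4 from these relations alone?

7

Directly below cable#4: cable#5, cable#18, cable#10, cable#15.
One step further: cable#12, cable#14 (6 so far).
One step further: cable#13 (7 so far).
No other element is forced below cable#4 by the given relations, so the count is 7.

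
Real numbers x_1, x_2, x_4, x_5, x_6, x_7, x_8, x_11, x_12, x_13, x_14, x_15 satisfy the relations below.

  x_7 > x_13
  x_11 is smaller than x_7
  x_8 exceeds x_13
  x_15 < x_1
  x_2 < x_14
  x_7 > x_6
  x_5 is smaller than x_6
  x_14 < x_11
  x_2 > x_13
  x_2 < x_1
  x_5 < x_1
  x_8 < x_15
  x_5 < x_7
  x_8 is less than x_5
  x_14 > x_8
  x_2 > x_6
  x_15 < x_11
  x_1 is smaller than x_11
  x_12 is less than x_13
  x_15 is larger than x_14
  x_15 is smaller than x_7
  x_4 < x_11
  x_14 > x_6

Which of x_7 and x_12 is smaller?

The relevant relations are x_12 < x_13; x_13 < x_8; x_8 < x_5; x_5 < x_6; x_6 < x_2; x_2 < x_14; x_14 < x_15; x_15 < x_1; x_1 < x_11; x_11 < x_7.
Together: x_12 < x_13 < x_8 < x_5 < x_6 < x_2 < x_14 < x_15 < x_1 < x_11 < x_7.
So x_12 < x_7; x_12 is the smaller of the two.

x_12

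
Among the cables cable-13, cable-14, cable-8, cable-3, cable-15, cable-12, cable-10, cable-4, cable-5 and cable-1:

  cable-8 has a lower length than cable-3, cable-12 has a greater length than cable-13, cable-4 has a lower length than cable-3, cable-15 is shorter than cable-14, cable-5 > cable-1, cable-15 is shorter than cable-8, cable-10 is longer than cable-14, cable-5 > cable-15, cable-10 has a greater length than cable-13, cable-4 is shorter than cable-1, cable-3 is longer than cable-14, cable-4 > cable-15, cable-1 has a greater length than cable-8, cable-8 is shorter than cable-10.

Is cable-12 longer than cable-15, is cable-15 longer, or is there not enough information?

undetermined

Following every chain through cable-15: above cable-15 we get cable-4, cable-14, cable-8, cable-3, cable-10, cable-1, cable-5.
cable-12 is not reached, and no chain runs the other way from cable-12 to cable-15.
So the given relations leave the order of cable-15 and cable-12 undetermined.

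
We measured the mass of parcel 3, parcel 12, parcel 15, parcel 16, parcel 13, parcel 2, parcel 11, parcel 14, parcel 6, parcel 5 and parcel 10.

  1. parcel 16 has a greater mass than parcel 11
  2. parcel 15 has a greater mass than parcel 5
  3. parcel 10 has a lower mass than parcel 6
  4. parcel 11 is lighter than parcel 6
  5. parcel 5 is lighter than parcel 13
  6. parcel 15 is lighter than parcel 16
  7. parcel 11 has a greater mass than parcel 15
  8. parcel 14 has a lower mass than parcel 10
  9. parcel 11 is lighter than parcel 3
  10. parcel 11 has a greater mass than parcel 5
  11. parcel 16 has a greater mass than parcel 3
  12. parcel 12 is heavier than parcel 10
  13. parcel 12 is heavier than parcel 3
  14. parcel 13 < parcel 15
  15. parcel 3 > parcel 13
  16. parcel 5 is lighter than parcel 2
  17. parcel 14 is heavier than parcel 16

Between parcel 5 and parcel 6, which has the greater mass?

Link the given pairs in sequence: parcel 5 < parcel 13; parcel 13 < parcel 15; parcel 15 < parcel 11; parcel 11 < parcel 3; parcel 3 < parcel 16; parcel 16 < parcel 14; parcel 14 < parcel 10; parcel 10 < parcel 6.
Together: parcel 5 < parcel 13 < parcel 15 < parcel 11 < parcel 3 < parcel 16 < parcel 14 < parcel 10 < parcel 6.
So parcel 5 < parcel 6; parcel 6 is the heavier of the two.

parcel 6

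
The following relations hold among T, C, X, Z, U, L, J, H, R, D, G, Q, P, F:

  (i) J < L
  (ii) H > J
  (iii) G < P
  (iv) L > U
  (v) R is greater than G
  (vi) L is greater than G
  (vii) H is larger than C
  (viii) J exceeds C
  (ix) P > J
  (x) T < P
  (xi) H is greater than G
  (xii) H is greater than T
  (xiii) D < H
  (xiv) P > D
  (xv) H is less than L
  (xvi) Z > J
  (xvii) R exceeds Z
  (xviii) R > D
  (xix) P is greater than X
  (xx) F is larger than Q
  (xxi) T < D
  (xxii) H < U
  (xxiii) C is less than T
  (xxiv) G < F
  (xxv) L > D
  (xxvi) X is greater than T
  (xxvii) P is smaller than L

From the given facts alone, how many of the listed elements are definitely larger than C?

The elements the relations force above C are T, J, D, H, Z, X, U, R, P, L — no chain reaches any other.
That is 10.

10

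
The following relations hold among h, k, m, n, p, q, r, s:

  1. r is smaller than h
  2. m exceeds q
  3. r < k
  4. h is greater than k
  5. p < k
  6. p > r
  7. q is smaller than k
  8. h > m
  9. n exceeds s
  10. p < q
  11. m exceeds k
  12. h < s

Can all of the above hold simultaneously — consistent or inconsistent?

Every relation is compatible with r < p < q < k < m < h < s < n; the set is consistent.

consistent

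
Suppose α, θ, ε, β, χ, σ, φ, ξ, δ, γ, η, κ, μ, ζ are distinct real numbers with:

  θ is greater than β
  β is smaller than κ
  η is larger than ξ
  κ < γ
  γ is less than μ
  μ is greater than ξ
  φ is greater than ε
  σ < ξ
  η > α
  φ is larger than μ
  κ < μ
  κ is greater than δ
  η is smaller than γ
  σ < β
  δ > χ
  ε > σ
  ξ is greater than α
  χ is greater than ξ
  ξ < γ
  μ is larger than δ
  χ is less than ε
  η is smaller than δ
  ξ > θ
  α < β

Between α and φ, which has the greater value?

φ

α < β and β < θ give α < θ.
Then θ < ξ extends the chain to ξ.
Then ξ < χ extends the chain to χ.
Then χ < δ extends the chain to δ.
With δ < μ: α < β < θ < ξ < χ < δ < μ.
Then μ < φ extends the chain to φ.
So α < φ; φ is the larger of the two.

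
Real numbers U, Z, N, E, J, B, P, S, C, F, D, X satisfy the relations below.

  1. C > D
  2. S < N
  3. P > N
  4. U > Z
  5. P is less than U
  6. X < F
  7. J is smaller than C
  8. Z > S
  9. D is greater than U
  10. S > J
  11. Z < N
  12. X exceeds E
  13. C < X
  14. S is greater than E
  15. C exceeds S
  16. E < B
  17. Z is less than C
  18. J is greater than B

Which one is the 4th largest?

D

Chaining the given pairs: E < B < J < S < Z < N < P < U < D < C < X < F.
The 4th largest is D.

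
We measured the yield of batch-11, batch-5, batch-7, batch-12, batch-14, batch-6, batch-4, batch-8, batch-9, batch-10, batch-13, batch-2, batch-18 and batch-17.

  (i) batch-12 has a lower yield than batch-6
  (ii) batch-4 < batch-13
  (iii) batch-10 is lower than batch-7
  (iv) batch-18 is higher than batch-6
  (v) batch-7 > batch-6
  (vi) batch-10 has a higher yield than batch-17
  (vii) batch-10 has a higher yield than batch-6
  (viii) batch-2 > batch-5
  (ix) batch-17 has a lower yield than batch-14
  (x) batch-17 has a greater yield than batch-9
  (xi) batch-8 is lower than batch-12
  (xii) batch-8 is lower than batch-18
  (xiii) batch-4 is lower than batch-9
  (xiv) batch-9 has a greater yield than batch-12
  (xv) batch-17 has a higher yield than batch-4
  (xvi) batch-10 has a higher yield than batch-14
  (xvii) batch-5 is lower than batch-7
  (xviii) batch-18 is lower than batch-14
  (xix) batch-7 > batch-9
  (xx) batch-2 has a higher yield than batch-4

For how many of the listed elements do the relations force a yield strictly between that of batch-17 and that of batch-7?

2

The relations place batch-17 below batch-7. An element lies strictly between them when it is forced above batch-17 and also forced below batch-7.
Above batch-17: {batch-14, batch-10}. Below batch-7: {batch-4, batch-5, batch-8, batch-12, batch-9, batch-6, batch-18, batch-14, batch-10}.
Intersection: {batch-14, batch-10} — 2.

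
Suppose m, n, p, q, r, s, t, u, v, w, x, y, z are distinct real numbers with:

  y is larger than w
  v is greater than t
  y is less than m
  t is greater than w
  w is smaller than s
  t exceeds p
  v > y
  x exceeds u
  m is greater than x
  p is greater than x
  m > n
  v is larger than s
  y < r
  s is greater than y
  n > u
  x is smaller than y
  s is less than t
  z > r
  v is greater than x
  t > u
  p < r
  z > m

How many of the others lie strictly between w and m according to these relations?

1

The relations place w below m. An element lies strictly between them when it is forced above w and also forced below m.
Above w: {y, s, r, z, t, v}. Below m: {u, x, y, n}.
Intersection: {y} — 1.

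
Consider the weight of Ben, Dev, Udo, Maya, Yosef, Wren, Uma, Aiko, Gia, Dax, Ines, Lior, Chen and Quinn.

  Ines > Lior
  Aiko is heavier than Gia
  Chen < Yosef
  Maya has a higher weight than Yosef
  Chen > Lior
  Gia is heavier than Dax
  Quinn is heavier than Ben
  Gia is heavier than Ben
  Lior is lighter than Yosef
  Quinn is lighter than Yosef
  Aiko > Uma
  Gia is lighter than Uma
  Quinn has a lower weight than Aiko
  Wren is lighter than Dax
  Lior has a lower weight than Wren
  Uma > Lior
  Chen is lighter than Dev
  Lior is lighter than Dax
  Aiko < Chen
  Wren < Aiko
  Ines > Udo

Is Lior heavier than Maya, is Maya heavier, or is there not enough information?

Lior < Wren and Wren < Dax give Lior < Dax.
Then Dax < Gia extends the chain to Gia.
Then Gia < Uma extends the chain to Uma.
Then Uma < Aiko extends the chain to Aiko.
Then Aiko < Chen extends the chain to Chen.
With Chen < Yosef: Lior < Wren < Dax < Gia < Uma < Aiko < Chen < Yosef.
With Yosef < Maya: Lior < Wren < Dax < Gia < Uma < Aiko < Chen < Yosef < Maya.
So Maya is heavier.

Maya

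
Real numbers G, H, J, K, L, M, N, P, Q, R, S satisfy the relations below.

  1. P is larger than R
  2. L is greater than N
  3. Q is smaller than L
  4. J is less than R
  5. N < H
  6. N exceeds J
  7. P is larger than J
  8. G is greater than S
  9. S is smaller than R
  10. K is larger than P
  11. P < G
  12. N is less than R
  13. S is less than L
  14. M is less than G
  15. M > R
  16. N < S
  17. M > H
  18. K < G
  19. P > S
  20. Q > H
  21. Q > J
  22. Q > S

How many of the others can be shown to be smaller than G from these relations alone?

The elements the relations force below G are J, N, H, S, R, P, K, M — no chain reaches any other.
That is 8.

8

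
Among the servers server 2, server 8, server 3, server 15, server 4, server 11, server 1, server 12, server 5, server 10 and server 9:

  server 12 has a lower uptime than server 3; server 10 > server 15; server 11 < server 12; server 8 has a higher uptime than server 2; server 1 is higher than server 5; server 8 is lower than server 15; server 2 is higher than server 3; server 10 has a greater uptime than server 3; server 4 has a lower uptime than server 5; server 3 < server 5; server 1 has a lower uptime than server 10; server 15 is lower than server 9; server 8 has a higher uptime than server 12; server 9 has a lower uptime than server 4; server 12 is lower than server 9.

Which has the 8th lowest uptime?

server 4

The consecutive relations fix a unique order: server 11 < server 12 < server 3 < server 2 < server 8 < server 15 < server 9 < server 4 < server 5 < server 1 < server 10.
Counting 8 from the smallest end gives server 4.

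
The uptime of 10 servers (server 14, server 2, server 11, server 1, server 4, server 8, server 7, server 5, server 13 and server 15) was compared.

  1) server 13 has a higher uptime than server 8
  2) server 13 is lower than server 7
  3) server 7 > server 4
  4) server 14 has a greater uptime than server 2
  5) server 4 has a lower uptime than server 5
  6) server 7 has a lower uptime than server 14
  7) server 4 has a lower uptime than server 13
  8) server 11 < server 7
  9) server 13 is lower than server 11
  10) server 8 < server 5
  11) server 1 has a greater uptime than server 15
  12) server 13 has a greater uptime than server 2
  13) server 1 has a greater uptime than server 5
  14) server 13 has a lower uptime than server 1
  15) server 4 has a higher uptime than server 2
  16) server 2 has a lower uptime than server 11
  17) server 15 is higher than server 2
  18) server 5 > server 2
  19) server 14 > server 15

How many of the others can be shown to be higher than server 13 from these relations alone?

4

From server 13 the given relations immediately reach server 11, server 1, server 7.
From those, server 14 — 4 in total.
Nothing else is reachable above server 13; 4 in all.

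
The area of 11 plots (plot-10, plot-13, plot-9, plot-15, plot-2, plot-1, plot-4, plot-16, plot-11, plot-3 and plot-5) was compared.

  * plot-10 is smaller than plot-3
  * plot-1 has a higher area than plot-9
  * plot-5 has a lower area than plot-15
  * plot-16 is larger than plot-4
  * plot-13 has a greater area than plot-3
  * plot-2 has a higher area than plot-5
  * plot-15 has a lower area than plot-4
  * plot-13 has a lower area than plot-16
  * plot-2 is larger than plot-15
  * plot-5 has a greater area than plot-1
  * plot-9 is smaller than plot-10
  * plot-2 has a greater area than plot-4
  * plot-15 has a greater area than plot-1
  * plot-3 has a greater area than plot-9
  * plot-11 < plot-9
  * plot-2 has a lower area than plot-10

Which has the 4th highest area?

Chaining the given pairs: plot-11 < plot-9 < plot-1 < plot-5 < plot-15 < plot-4 < plot-2 < plot-10 < plot-3 < plot-13 < plot-16.
Counting 4 from the largest end gives plot-10.

plot-10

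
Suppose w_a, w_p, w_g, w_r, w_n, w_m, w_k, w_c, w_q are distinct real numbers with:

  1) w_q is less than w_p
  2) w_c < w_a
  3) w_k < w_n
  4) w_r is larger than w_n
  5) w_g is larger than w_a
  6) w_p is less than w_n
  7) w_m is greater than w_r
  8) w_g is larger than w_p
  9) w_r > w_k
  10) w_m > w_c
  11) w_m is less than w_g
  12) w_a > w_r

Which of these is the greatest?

Chaining downward from w_g: directly below it, w_p, w_a, w_m; then w_q, w_c, w_r; then w_k, w_n.
That covers every other element, and nothing is given above w_g, so w_g is the greatest.

w_g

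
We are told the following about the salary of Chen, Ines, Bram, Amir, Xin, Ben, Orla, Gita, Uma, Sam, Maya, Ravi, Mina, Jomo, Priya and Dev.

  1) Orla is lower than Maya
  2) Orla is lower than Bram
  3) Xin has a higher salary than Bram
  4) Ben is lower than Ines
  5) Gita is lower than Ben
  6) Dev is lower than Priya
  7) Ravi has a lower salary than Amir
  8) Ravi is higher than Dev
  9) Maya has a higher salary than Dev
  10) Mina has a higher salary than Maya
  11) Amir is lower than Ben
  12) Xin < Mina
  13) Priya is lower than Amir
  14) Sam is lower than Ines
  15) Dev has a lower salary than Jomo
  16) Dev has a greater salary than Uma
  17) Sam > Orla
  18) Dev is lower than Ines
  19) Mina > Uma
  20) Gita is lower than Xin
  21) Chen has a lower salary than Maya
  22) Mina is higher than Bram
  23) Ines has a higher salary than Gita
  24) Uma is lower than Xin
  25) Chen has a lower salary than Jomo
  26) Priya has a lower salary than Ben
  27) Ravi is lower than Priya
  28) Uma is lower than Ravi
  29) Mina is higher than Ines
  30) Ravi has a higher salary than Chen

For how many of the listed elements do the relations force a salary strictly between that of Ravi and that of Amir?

1

Chaining upward from Ravi reaches: Priya, Ben, Ines, Mina.
Chaining downward from Amir reaches: Chen, Uma, Dev, Priya.
Strictly between Ravi and Amir are those in both lists: Priya — 1 element.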